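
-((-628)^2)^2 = -155538739456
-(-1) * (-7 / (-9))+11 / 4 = 127 / 36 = 3.53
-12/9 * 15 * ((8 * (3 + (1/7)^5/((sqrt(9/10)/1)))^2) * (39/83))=-47591429972320/70336337001 - 12480 * sqrt(10)/1394981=-676.65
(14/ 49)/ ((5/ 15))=6/ 7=0.86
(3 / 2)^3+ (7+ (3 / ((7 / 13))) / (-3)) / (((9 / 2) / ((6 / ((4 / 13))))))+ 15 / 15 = 1493 / 56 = 26.66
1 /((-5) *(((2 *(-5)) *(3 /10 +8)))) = 1 /415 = 0.00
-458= -458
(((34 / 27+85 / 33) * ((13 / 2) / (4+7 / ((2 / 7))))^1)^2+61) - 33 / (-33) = 17987891791 / 286591041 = 62.77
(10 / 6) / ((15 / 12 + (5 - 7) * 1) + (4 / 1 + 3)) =4 / 15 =0.27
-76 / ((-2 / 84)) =3192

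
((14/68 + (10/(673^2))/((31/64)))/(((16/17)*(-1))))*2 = -98307353/224652784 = -0.44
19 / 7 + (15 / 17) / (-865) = 55858 / 20587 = 2.71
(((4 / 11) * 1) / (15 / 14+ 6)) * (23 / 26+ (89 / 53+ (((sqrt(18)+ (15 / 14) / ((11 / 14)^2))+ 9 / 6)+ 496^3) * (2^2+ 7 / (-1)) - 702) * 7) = -11963487099996040 / 90788841 - 392 * sqrt(2) / 121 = -131772664.84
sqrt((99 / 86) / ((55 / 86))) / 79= 3 * sqrt(5) / 395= 0.02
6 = 6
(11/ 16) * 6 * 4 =33/ 2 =16.50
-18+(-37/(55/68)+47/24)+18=-43.79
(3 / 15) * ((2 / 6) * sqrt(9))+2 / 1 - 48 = -229 / 5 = -45.80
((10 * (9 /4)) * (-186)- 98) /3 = -4283 /3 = -1427.67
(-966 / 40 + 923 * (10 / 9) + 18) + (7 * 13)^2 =1674073 / 180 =9300.41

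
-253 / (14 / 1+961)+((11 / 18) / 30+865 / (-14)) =-15239501 / 245700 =-62.02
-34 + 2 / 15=-508 / 15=-33.87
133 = 133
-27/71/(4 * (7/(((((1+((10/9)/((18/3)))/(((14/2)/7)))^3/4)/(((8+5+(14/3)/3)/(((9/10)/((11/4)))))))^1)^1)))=-4096/32227965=-0.00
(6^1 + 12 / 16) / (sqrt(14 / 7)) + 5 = 27* sqrt(2) / 8 + 5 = 9.77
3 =3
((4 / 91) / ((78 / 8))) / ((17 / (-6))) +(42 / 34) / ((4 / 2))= 24779 / 40222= 0.62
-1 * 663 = -663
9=9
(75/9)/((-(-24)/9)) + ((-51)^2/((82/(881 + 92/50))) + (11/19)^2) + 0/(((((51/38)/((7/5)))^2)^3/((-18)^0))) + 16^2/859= 71216561479591/2542811800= 28007.01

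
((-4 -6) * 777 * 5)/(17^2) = -38850/289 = -134.43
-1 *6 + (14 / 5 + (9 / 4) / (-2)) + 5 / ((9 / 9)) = 27 / 40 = 0.68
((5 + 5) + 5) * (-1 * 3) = -45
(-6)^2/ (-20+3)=-36/ 17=-2.12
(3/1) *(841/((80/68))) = 42891/20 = 2144.55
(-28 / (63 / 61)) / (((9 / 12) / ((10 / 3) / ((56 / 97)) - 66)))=1234396 / 567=2177.07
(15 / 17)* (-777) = -11655 / 17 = -685.59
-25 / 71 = -0.35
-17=-17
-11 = -11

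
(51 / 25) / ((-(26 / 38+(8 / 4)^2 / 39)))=-2.59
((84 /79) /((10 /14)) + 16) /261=6908 /103095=0.07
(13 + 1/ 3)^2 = 1600/ 9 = 177.78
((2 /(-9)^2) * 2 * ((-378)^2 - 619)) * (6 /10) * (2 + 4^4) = 9787832 /9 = 1087536.89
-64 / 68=-16 / 17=-0.94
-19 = -19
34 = 34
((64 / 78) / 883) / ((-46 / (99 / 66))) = -8 / 264017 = -0.00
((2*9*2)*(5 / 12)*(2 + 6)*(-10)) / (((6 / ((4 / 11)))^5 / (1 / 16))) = -0.00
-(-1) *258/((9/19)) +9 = 1661/3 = 553.67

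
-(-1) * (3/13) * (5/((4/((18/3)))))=45/26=1.73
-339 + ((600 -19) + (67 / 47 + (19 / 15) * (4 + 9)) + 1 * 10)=190274 / 705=269.89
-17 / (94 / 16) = -136 / 47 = -2.89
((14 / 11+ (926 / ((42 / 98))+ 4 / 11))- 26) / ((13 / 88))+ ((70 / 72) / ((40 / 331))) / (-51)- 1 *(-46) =2770018967 / 190944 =14506.97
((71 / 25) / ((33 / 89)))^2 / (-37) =-39929761 / 25183125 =-1.59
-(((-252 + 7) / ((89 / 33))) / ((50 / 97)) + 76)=89209 / 890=100.23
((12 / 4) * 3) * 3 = 27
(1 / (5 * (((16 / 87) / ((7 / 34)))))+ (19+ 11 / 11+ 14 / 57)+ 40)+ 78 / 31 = 302724103 / 4806240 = 62.99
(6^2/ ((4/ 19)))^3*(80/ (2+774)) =50002110/ 97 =515485.67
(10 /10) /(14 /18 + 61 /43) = 387 /850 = 0.46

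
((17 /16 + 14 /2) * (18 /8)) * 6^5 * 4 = 564246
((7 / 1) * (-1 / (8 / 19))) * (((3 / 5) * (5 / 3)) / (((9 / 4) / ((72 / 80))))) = -133 / 20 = -6.65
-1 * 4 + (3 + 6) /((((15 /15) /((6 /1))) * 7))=26 /7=3.71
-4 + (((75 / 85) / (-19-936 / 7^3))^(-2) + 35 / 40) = 127763371583 / 211768200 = 603.32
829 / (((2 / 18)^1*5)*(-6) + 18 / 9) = -2487 / 4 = -621.75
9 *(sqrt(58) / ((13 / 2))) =18 *sqrt(58) / 13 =10.54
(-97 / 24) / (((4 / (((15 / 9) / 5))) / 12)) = -97 / 24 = -4.04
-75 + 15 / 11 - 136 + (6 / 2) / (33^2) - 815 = -371942 / 363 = -1024.63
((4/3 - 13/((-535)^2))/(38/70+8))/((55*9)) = 8014027/25417638675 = 0.00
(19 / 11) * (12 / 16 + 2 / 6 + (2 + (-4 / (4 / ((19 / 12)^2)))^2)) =3690883 / 228096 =16.18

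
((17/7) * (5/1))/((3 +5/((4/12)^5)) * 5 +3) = 85/42651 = 0.00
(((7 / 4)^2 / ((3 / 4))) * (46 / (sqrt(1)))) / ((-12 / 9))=-1127 / 8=-140.88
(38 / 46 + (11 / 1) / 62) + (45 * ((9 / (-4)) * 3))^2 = 1052559873 / 11408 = 92265.07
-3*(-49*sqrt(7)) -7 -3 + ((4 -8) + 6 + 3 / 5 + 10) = 13 / 5 + 147*sqrt(7) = 391.53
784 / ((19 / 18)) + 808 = 29464 / 19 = 1550.74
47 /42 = 1.12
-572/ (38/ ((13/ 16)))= -1859/ 152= -12.23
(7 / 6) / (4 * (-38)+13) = -7 / 834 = -0.01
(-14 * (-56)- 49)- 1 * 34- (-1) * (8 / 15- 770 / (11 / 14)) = -4177 / 15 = -278.47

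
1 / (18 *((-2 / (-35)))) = 35 / 36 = 0.97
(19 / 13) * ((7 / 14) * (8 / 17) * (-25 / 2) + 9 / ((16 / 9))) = 3.10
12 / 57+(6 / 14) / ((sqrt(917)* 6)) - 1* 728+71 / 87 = -1201687 / 1653+sqrt(917) / 12838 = -726.97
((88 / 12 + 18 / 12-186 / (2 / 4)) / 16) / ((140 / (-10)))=1.62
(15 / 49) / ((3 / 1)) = 0.10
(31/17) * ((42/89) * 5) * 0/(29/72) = 0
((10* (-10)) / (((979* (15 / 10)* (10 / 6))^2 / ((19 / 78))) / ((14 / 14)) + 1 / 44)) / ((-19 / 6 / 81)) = 2138400 / 20558559469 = 0.00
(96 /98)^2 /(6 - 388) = -1152 /458591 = -0.00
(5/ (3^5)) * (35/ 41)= 0.02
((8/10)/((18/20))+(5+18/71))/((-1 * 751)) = -3925/479889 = -0.01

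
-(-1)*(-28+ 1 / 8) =-223 / 8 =-27.88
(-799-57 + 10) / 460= -423 / 230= -1.84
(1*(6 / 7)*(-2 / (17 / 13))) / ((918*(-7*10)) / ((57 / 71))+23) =2964 / 180925577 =0.00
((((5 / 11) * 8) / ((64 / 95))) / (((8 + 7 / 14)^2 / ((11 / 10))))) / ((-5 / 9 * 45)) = -19 / 5780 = -0.00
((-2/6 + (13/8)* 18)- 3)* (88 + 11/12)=331837/144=2304.42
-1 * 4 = -4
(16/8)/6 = 1/3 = 0.33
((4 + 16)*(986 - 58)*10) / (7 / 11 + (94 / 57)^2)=6633158400 / 119939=55304.43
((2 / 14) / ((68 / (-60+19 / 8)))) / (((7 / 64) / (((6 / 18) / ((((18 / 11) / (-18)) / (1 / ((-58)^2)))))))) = 0.00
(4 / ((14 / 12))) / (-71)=-24 / 497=-0.05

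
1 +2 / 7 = 1.29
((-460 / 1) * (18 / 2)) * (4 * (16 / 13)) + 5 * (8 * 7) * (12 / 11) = -2870880 / 143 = -20076.08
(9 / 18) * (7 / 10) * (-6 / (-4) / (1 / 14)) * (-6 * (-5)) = 441 / 2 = 220.50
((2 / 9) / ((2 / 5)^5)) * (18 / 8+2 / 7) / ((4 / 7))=221875 / 2304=96.30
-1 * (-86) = 86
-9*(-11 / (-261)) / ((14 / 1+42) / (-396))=1089 / 406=2.68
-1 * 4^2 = -16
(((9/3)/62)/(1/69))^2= 42849/3844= 11.15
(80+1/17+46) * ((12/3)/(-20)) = -2143/85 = -25.21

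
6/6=1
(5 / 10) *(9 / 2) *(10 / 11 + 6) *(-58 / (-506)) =4959 / 2783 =1.78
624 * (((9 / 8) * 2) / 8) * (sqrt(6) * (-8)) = -1404 * sqrt(6) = -3439.08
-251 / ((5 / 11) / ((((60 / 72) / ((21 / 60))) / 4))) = -13805 / 42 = -328.69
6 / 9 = 2 / 3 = 0.67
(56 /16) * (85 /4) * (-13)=-7735 /8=-966.88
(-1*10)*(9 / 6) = -15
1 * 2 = 2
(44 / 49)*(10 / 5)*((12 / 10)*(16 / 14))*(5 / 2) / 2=1056 / 343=3.08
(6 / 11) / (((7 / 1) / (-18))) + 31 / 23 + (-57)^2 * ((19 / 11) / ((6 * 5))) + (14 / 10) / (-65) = 215250461 / 1151150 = 186.99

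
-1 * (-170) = 170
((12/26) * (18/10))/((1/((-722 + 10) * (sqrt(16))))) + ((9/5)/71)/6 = -4367685/1846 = -2366.03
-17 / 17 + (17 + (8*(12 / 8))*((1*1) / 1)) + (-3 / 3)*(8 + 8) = 12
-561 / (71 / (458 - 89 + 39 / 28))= -5818131 / 1988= -2926.63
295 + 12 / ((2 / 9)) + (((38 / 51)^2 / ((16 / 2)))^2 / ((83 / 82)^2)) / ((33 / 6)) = 178918836275273 / 512660166579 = 349.00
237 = 237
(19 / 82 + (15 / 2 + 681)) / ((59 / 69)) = 1948422 / 2419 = 805.47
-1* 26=-26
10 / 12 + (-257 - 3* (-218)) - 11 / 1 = 2321 / 6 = 386.83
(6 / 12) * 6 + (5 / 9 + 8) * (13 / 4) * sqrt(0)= 3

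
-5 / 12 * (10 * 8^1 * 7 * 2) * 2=-2800 / 3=-933.33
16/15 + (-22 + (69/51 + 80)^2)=28599589/4335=6597.37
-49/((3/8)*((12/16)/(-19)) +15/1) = -29792/9111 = -3.27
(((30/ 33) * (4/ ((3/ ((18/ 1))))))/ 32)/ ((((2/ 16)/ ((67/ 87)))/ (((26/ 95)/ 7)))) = 0.16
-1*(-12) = 12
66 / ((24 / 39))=429 / 4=107.25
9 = 9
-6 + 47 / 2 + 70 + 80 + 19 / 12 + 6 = 2101 / 12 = 175.08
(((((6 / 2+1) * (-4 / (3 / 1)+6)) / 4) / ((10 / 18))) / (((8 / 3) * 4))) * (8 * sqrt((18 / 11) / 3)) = 63 * sqrt(66) / 110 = 4.65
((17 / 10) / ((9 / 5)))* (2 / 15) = 0.13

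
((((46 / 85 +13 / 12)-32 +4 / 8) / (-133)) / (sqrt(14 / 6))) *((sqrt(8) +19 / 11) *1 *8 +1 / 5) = 7831561 *sqrt(21) / 17409700 +121892 *sqrt(42) / 237405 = 5.39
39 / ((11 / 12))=468 / 11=42.55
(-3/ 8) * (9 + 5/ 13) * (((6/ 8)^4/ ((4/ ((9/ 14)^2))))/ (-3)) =400221/ 10436608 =0.04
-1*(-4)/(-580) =-1/145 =-0.01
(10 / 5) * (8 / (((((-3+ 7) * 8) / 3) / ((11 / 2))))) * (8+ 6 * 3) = 429 / 2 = 214.50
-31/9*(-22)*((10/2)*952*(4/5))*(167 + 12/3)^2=8437834944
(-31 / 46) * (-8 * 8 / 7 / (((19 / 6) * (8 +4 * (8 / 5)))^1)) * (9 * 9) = 33480 / 3059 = 10.94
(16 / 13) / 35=16 / 455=0.04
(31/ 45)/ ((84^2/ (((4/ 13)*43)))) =1333/ 1031940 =0.00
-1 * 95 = -95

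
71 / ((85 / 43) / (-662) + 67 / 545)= 1101491870 / 1860897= 591.91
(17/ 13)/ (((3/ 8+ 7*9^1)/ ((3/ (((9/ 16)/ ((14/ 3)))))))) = 0.51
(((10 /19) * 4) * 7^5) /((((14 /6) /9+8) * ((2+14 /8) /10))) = 48404160 /4237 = 11424.16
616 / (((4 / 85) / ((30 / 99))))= 3966.67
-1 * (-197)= 197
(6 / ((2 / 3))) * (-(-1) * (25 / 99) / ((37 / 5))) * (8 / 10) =0.25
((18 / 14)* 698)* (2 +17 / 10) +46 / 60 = 697463 / 210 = 3321.25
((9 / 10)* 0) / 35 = 0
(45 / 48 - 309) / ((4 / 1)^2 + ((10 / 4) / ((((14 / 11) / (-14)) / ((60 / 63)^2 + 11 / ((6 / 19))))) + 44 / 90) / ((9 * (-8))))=-2103570 / 202421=-10.39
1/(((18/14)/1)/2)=14/9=1.56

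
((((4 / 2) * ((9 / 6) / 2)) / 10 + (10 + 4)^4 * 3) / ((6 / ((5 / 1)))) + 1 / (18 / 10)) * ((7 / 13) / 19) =48404503 / 17784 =2721.80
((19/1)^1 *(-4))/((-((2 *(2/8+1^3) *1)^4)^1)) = 1216/625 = 1.95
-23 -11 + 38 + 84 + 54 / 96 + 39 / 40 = 7163 / 80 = 89.54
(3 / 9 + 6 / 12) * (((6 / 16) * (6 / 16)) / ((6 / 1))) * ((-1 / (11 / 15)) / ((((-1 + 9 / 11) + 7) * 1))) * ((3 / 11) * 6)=-9 / 1408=-0.01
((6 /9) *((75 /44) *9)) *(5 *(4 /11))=2250 /121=18.60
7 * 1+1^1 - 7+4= 5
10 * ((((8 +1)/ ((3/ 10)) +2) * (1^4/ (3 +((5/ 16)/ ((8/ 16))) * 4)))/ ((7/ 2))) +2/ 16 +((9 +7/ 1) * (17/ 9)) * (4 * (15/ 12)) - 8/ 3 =915829/ 5544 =165.19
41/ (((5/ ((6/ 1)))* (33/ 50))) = 820/ 11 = 74.55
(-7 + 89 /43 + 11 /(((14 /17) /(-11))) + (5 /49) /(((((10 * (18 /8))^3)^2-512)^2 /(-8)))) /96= -44124647008052536548826157 /27894109538382307741448256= -1.58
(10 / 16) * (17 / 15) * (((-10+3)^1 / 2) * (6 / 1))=-119 / 8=-14.88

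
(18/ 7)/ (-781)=-18/ 5467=-0.00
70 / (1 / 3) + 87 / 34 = 7227 / 34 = 212.56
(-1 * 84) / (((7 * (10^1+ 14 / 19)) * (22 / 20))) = -190 / 187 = -1.02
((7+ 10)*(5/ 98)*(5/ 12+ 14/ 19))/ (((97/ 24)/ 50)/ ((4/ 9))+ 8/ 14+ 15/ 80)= 4471000/ 4204263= 1.06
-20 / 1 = -20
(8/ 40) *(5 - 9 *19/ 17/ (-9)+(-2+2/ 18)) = 0.85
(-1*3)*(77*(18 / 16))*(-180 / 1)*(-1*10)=-467775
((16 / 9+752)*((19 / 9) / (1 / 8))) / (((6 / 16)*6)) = 4124672 / 729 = 5657.99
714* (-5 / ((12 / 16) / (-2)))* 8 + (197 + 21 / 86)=6566723 / 86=76357.24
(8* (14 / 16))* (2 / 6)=7 / 3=2.33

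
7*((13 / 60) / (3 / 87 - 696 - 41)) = -203 / 98640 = -0.00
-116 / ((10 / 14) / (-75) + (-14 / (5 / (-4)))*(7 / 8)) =-3045 / 257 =-11.85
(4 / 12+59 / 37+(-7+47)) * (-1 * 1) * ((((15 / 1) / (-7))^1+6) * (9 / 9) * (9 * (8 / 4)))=-753948 / 259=-2911.00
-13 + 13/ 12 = -143/ 12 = -11.92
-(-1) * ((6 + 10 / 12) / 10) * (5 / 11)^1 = 41 / 132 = 0.31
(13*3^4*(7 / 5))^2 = 54331641 / 25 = 2173265.64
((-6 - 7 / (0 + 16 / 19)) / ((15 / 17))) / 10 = -3893 / 2400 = -1.62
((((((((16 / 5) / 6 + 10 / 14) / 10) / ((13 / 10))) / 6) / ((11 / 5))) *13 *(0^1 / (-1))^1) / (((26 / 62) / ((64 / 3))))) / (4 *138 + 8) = 0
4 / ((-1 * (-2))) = 2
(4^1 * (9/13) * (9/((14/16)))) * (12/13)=31104/1183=26.29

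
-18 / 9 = -2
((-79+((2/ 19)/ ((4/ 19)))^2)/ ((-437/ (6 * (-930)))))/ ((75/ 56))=-328104/ 437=-750.81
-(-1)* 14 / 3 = 4.67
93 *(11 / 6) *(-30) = -5115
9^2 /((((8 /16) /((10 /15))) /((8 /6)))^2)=256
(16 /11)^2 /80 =16 /605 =0.03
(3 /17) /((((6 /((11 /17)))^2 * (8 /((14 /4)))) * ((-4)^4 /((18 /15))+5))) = 847 /205952960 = 0.00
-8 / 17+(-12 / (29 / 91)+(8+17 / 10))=-140139 / 4930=-28.43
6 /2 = 3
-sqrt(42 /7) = -sqrt(6) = -2.45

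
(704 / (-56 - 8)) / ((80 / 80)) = -11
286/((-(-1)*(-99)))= -26/9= -2.89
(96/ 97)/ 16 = 6/ 97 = 0.06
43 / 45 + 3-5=-47 / 45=-1.04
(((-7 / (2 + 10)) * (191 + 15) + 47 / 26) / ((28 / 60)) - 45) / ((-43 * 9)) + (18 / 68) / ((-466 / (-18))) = 218132927 / 278989074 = 0.78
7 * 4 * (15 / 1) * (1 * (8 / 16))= 210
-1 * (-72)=72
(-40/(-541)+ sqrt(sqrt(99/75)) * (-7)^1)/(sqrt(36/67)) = sqrt(67) * (-3787 * 33^(1/4) * sqrt(5)+ 200)/16230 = -10.14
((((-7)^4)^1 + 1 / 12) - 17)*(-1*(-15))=143045 / 4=35761.25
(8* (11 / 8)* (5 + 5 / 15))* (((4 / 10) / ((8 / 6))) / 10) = 44 / 25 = 1.76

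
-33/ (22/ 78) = -117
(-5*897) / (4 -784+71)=6.33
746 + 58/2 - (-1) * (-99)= 676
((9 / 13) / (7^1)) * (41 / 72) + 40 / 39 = 2363 / 2184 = 1.08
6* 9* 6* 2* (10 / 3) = 2160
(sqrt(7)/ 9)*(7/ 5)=7*sqrt(7)/ 45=0.41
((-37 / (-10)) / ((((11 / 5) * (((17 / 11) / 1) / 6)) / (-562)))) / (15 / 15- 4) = 20794 / 17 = 1223.18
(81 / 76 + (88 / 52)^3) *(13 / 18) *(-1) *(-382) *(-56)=-2639786170 / 28899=-91345.24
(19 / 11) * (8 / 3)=152 / 33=4.61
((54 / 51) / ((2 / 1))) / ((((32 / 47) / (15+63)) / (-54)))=-445419 / 136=-3275.14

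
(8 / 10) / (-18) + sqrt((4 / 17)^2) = 146 / 765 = 0.19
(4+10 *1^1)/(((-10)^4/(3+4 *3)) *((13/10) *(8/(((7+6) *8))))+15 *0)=21/100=0.21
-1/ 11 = -0.09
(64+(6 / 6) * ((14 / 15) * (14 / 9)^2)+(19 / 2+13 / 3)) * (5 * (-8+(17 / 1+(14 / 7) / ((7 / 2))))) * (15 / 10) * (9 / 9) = 13039741 / 2268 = 5749.44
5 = 5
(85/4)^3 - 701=569261/64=8894.70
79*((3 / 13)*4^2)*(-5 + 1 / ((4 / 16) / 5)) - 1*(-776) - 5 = 66903 / 13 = 5146.38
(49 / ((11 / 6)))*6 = 1764 / 11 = 160.36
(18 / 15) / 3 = 2 / 5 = 0.40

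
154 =154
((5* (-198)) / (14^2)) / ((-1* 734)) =495 / 71932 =0.01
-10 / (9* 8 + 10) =-5 / 41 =-0.12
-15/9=-5/3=-1.67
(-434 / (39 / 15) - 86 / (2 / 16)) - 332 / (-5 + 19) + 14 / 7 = -79774 / 91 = -876.64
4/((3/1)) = 4/3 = 1.33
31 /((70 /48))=744 /35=21.26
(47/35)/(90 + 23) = 47/3955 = 0.01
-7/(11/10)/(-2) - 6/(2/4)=-97/11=-8.82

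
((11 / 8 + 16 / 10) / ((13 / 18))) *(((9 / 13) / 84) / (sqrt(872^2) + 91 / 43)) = 387 / 9964240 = 0.00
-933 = -933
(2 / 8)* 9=9 / 4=2.25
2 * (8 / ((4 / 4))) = 16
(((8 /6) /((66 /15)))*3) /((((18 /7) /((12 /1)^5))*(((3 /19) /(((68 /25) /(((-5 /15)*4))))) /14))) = -875169792 /55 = -15912178.04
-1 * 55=-55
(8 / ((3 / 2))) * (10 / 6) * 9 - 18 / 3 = 74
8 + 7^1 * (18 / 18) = 15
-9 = -9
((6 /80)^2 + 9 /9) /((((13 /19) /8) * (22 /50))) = 26.72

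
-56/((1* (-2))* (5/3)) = 16.80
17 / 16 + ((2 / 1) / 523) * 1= 1.07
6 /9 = 2 /3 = 0.67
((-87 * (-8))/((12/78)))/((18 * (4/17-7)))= -12818/345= -37.15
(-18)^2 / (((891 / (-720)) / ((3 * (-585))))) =5054400 / 11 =459490.91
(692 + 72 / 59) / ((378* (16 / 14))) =1.60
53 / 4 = 13.25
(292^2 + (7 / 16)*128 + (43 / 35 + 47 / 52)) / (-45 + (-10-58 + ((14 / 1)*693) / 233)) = -36181703473 / 30261140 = -1195.65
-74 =-74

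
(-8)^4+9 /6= 4097.50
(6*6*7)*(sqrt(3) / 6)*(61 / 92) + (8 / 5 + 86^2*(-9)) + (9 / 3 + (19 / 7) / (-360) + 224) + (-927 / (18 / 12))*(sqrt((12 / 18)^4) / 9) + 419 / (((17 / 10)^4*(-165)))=-460953709877131 / 6945606360 + 1281*sqrt(3) / 46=-66318.00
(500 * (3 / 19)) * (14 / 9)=7000 / 57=122.81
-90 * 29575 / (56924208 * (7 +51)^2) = -147875 / 10638501984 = -0.00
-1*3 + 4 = 1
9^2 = 81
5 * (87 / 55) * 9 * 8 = 6264 / 11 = 569.45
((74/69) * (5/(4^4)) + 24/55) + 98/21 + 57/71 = 204408953/34488960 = 5.93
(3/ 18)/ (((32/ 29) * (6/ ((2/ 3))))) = 29/ 1728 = 0.02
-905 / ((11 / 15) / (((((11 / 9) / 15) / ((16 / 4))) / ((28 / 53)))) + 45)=-47965 / 3393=-14.14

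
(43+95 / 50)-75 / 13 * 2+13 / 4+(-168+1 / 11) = -375511 / 2860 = -131.30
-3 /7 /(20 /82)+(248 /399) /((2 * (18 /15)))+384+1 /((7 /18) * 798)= 32050099 /83790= 382.51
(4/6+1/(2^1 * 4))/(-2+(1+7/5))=95/48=1.98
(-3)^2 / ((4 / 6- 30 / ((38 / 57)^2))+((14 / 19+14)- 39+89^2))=1026 / 892609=0.00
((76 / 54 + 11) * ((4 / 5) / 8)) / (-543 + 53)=-67 / 26460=-0.00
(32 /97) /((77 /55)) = 160 /679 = 0.24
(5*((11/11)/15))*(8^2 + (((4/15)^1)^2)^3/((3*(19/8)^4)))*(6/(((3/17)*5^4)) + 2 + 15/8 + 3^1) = 411450511697883448/2783320576171875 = 147.83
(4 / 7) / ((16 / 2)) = 1 / 14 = 0.07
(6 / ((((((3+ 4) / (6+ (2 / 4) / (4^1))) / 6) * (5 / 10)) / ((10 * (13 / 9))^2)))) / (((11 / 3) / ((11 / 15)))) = 23660 / 9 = 2628.89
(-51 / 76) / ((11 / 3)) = -153 / 836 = -0.18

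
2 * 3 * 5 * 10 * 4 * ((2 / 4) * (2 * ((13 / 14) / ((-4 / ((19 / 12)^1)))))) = -6175 / 14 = -441.07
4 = 4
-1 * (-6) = 6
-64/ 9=-7.11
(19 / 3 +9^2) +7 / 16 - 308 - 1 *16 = -11339 / 48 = -236.23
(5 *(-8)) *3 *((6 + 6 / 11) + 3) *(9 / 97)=-106.28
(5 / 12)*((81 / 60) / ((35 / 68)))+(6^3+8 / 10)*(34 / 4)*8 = 2064089 / 140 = 14743.49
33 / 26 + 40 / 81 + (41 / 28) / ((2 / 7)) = 58025 / 8424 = 6.89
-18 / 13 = -1.38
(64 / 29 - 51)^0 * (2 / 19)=2 / 19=0.11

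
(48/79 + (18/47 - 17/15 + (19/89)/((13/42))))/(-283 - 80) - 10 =-233949232753/23391398745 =-10.00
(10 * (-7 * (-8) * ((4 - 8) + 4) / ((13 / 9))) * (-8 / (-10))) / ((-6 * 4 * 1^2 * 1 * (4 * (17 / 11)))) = 0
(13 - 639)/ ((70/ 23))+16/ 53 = -380987/ 1855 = -205.38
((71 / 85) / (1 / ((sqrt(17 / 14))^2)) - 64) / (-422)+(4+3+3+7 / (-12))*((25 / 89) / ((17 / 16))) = 353814451 / 134082060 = 2.64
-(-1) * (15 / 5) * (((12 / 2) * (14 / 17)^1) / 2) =126 / 17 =7.41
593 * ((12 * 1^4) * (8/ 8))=7116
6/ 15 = 0.40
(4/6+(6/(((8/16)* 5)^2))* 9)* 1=698/75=9.31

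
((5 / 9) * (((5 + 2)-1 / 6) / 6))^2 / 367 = 42025 / 38526192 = 0.00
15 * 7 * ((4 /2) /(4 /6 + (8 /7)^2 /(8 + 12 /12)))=46305 /179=258.69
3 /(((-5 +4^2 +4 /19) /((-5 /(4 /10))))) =-3.35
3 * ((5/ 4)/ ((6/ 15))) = 75/ 8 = 9.38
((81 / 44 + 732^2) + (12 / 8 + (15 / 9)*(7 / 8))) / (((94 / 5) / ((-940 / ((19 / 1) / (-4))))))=3536470075 / 627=5640303.15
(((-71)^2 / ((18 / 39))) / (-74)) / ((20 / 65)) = -851929 / 1776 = -479.69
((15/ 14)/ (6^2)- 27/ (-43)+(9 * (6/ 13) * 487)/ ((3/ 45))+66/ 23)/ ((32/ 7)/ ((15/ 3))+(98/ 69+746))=40.55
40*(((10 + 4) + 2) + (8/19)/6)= 36640/57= 642.81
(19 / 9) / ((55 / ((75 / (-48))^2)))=2375 / 25344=0.09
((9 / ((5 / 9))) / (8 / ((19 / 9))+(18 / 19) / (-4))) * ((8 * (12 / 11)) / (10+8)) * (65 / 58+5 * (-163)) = -2870064 / 1595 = -1799.41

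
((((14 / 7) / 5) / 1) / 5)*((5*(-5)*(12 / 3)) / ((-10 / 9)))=36 / 5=7.20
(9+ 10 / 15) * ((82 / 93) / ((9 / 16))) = 38048 / 2511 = 15.15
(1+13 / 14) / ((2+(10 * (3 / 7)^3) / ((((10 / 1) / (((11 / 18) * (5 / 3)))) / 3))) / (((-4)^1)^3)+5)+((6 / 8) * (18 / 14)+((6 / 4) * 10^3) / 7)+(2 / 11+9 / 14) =4844355203 / 22379588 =216.46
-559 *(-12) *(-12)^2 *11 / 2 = 5312736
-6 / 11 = -0.55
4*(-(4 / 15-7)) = 404 / 15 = 26.93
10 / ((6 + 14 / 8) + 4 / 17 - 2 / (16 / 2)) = 340 / 263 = 1.29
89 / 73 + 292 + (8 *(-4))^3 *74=-176991331 / 73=-2424538.78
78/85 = 0.92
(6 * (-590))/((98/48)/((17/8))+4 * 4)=-36108/173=-208.72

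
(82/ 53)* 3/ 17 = 246/ 901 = 0.27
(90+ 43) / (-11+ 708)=133 / 697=0.19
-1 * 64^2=-4096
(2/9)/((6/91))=91/27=3.37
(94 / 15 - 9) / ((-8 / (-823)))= -33743 / 120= -281.19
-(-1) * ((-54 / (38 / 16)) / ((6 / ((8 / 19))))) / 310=-288 / 55955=-0.01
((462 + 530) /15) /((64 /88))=1364 /15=90.93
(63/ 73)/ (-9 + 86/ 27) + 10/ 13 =92497/ 148993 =0.62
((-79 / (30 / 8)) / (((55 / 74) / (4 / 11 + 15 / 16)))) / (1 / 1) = -669367 / 18150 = -36.88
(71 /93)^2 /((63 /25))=126025 /544887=0.23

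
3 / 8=0.38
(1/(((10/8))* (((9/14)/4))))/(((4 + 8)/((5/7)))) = 8/27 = 0.30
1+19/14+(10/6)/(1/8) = 659/42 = 15.69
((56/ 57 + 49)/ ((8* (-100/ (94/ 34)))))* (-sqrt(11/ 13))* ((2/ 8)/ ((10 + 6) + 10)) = 133903* sqrt(143)/ 1048070400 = 0.00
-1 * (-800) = 800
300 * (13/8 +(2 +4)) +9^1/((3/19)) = 4689/2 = 2344.50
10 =10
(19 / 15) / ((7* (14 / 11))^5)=3059969 / 135588119520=0.00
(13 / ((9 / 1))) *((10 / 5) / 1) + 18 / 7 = 344 / 63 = 5.46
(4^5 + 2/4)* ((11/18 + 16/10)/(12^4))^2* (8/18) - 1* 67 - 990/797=-284143213177645649/4163749252300800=-68.24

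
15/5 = 3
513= 513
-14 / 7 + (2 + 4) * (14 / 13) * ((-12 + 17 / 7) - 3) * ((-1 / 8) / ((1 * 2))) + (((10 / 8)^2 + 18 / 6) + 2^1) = 2005 / 208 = 9.64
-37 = -37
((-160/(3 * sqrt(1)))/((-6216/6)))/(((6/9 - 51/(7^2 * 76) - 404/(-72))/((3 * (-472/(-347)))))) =0.03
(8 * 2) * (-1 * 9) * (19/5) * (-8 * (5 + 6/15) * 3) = 1772928/25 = 70917.12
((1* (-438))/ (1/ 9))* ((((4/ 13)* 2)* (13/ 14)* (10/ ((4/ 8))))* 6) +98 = -1891474/ 7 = -270210.57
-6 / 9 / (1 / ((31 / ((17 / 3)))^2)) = -5766 / 289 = -19.95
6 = 6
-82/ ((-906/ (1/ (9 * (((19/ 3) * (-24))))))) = -41/ 619704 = -0.00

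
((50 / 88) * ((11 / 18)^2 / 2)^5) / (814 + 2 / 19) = 1120025153225 / 7069182343861764096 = 0.00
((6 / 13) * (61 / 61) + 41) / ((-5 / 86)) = -46354 / 65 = -713.14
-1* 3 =-3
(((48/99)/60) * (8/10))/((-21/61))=-976/51975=-0.02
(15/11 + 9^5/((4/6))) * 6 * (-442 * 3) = -7751717766/11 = -704701615.09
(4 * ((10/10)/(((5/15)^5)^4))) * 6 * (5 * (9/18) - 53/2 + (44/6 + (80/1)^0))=-1311030934776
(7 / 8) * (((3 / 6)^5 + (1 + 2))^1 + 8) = 2471 / 256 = 9.65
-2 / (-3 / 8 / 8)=128 / 3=42.67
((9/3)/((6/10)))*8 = 40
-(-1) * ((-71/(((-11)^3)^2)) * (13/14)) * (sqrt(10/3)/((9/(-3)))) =923 * sqrt(30)/223216686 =0.00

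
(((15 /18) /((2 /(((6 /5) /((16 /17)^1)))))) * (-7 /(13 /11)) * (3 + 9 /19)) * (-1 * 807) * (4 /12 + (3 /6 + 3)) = 267259839 /7904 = 33813.24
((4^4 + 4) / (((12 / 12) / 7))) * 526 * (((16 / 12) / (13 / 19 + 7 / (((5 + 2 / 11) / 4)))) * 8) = 582050560 / 347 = 1677379.14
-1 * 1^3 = -1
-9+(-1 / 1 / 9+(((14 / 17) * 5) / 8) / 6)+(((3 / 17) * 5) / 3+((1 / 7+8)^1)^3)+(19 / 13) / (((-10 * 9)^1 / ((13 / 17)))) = 371675629 / 699720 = 531.18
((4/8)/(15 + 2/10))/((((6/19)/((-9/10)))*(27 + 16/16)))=-3/896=-0.00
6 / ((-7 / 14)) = -12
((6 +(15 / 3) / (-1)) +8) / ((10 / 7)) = 63 / 10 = 6.30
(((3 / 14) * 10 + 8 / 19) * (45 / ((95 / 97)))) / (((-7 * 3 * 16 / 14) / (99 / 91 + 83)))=-189828903 / 459914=-412.75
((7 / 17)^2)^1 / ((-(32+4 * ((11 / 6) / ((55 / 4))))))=-735 / 141032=-0.01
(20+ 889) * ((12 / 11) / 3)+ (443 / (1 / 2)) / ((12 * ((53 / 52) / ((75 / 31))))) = 9141398 / 18073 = 505.80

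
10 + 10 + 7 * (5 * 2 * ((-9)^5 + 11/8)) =-16533255/4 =-4133313.75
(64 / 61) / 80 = 4 / 305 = 0.01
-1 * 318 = -318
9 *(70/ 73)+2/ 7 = 4556/ 511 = 8.92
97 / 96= 1.01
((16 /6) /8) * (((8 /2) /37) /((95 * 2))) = 0.00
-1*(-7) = 7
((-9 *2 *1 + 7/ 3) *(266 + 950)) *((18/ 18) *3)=-57152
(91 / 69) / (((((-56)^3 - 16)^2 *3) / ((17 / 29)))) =1547 / 185172136342272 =0.00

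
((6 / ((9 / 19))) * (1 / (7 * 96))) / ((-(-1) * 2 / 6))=0.06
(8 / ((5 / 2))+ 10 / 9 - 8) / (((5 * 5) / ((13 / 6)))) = -1079 / 3375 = -0.32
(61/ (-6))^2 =3721/ 36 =103.36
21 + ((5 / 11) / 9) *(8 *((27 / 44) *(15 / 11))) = 28401 / 1331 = 21.34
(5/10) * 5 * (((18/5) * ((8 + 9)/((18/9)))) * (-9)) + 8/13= -17885/26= -687.88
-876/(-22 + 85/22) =6424/133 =48.30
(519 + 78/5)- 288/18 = 2593/5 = 518.60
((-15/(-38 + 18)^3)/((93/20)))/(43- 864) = -1/2036080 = -0.00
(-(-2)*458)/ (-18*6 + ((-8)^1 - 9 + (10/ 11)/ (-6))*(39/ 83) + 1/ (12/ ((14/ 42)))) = -30107088/ 3813719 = -7.89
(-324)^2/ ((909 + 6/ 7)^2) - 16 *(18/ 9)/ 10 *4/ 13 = -251306416/ 292963385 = -0.86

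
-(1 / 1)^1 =-1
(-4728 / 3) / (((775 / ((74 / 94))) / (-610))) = 7114064 / 7285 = 976.54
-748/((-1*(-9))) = -83.11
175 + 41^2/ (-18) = 1469/ 18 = 81.61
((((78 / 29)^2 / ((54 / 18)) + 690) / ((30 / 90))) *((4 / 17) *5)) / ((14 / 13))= 13359060 / 5887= 2269.25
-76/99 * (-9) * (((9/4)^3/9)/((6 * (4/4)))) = 513/352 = 1.46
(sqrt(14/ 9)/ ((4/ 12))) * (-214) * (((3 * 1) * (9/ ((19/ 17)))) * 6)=-589356 * sqrt(14)/ 19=-116061.49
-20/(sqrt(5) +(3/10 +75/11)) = -1722600/552589 +242000 * sqrt(5)/552589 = -2.14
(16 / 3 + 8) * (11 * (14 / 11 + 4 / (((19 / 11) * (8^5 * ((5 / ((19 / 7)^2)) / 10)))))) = 4686925 / 25088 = 186.82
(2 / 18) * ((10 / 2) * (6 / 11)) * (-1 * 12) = -40 / 11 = -3.64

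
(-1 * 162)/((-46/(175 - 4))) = 13851/23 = 602.22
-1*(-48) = 48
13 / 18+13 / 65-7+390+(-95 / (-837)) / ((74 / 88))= 118938673 / 309690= 384.06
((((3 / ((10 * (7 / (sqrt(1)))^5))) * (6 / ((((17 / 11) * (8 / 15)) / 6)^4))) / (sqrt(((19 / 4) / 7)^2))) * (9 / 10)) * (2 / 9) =21613410225 / 243849247936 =0.09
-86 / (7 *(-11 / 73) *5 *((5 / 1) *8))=3139 / 7700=0.41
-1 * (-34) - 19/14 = 32.64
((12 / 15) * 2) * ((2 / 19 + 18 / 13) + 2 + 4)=2960 / 247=11.98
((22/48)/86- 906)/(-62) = 1869973/127968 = 14.61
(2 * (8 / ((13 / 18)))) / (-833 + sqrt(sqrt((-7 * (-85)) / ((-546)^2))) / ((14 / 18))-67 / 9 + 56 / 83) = 288 / (13 * (-627308 / 747 + 3 * 7^(3 / 4) * sqrt(78) * 85^(1 / 4) / 1274)) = -0.03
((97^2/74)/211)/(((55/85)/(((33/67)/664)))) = 479859/694635632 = 0.00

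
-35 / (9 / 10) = -350 / 9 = -38.89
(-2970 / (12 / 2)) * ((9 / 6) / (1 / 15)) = -22275 / 2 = -11137.50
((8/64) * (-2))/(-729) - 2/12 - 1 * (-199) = 198.83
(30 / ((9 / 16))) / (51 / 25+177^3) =1000 / 103973157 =0.00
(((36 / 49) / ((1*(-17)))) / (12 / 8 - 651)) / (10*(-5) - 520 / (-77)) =-44 / 28597485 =-0.00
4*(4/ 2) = 8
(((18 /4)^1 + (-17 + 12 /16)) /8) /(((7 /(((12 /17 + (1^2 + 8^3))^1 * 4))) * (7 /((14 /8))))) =-410451 /3808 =-107.79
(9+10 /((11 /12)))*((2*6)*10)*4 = 105120 /11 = 9556.36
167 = 167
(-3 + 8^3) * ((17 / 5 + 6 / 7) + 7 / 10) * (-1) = -176623 / 70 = -2523.19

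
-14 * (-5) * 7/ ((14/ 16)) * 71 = 39760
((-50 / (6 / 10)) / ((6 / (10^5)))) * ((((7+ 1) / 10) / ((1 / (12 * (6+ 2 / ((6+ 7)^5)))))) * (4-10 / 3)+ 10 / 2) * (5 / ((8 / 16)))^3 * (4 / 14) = -402853225000000000 / 23391459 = -17222235902.43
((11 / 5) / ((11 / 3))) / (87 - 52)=3 / 175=0.02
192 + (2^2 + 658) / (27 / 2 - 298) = 107924 / 569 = 189.67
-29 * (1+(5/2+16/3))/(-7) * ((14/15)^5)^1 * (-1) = -59045392/2278125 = -25.92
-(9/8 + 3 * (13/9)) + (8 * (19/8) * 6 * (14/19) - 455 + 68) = -7403/24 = -308.46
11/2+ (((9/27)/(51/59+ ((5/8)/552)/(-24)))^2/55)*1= 17682448233424013/3213410761255310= 5.50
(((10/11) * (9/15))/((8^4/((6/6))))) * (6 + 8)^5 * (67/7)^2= 4619181/704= 6561.34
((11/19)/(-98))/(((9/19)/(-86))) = 473/441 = 1.07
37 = 37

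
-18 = -18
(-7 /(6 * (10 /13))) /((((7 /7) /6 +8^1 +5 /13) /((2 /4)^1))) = -1183 /13340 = -0.09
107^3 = 1225043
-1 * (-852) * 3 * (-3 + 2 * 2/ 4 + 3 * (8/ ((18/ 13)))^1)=39192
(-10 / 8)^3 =-125 / 64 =-1.95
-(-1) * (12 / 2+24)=30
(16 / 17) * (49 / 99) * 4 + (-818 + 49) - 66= -1402169 / 1683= -833.14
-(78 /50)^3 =-59319 /15625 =-3.80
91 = 91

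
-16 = -16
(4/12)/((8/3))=1/8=0.12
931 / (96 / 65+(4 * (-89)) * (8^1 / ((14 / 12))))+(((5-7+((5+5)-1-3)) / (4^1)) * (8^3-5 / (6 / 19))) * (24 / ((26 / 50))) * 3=76259873995 / 1110048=68699.62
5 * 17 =85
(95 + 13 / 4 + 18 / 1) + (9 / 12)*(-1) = 231 / 2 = 115.50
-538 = -538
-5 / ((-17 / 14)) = 70 / 17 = 4.12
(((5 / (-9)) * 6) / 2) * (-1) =5 / 3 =1.67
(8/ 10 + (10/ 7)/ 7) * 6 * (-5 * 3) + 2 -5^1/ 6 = -26225/ 294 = -89.20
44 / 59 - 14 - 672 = -40430 / 59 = -685.25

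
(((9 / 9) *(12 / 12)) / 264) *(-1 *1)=-1 / 264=-0.00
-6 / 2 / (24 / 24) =-3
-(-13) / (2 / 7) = 91 / 2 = 45.50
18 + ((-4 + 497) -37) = 474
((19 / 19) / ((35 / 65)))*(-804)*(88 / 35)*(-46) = 42309696 / 245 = 172692.64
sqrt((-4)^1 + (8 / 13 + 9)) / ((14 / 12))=6 * sqrt(949) / 91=2.03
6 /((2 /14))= 42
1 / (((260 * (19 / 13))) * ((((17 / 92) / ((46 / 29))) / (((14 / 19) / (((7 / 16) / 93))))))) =3148608 / 889865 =3.54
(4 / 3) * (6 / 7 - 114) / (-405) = 352 / 945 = 0.37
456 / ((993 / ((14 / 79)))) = 2128 / 26149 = 0.08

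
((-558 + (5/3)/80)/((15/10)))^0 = 1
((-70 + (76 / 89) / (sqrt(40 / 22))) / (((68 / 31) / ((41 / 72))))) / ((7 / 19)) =-120745 / 2448 + 458831 * sqrt(55) / 7625520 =-48.88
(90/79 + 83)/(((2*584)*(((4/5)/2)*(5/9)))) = 59823/184544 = 0.32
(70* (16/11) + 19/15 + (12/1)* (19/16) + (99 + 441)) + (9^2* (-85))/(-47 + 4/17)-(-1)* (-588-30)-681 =-17295467/34980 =-494.44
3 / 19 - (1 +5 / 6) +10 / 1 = 949 / 114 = 8.32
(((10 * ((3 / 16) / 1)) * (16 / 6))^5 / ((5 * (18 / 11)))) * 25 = 171875 / 18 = 9548.61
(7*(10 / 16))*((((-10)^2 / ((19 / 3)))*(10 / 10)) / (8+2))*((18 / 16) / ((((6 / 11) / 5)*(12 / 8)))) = 28875 / 608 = 47.49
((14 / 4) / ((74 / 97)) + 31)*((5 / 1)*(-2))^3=-1316750 / 37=-35587.84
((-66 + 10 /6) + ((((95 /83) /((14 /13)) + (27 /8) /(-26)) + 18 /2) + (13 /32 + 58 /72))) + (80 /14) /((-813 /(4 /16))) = -31355480287 /589496544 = -53.19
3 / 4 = 0.75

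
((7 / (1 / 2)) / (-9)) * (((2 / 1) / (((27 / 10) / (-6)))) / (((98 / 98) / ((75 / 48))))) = 875 / 81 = 10.80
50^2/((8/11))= 6875/2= 3437.50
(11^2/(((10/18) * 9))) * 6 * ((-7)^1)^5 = -12201882/5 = -2440376.40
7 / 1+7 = 14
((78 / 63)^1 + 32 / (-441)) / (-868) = -257 / 191394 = -0.00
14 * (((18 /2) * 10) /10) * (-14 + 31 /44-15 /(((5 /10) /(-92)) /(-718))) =-5493253815 /22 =-249693355.23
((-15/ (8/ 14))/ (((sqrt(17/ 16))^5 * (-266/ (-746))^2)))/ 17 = -534255360 * sqrt(17)/ 211057567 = -10.44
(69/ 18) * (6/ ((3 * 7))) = 1.10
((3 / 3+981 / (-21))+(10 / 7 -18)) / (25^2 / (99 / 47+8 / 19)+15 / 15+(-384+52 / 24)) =5904312 / 12659465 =0.47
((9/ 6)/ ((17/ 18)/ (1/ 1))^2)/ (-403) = -486/ 116467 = -0.00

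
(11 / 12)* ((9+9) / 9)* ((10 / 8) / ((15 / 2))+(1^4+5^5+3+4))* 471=32465873 / 12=2705489.42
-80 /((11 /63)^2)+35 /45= -2856833 /1089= -2623.35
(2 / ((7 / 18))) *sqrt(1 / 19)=36 *sqrt(19) / 133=1.18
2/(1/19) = 38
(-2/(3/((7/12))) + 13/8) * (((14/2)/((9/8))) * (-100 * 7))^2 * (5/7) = 12210800000/729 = 16750068.59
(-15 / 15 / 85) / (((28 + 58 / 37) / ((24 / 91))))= -444 / 4231045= -0.00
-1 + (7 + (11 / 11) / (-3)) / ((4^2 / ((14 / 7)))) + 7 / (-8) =-25 / 24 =-1.04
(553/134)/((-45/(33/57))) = -6083/114570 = -0.05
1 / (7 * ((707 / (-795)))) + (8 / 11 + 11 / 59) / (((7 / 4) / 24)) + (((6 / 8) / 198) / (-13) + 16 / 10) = 69997584901 / 5010565560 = 13.97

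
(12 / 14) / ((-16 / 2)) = -3 / 28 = -0.11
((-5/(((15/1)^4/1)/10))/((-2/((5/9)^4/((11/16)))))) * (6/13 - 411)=-237200/8444007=-0.03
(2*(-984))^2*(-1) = -3873024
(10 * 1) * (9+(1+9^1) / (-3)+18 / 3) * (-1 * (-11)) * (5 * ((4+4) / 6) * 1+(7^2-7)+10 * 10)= 1717100 / 9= 190788.89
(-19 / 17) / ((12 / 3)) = -19 / 68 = -0.28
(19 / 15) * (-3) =-19 / 5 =-3.80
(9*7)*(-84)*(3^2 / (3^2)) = -5292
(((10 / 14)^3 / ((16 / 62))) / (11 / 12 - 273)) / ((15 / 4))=-310 / 223979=-0.00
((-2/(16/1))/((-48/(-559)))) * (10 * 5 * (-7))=97825/192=509.51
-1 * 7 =-7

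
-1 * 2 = -2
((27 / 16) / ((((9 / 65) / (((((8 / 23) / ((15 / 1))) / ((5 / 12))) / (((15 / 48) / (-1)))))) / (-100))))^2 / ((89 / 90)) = 2242805760 / 47081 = 47637.17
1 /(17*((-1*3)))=-1 /51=-0.02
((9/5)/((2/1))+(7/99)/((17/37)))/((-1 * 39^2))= -0.00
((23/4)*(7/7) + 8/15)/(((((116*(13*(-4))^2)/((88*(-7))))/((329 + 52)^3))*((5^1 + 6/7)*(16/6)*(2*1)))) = -29810117799/1364480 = -21847.24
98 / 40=49 / 20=2.45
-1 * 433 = -433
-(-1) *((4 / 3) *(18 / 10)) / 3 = 4 / 5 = 0.80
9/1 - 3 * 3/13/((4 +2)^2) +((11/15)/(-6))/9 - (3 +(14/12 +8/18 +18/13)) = 62579/21060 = 2.97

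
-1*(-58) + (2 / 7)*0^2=58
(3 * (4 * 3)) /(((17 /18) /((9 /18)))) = 324 /17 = 19.06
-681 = -681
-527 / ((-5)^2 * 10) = -527 / 250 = -2.11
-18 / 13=-1.38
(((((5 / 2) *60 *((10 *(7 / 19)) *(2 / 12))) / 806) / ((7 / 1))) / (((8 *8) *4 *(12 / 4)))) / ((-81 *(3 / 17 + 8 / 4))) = -2125 / 17624086272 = -0.00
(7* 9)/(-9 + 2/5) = -315/43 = -7.33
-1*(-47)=47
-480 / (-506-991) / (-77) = -160 / 38423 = -0.00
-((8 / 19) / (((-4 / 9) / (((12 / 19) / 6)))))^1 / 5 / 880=9 / 397100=0.00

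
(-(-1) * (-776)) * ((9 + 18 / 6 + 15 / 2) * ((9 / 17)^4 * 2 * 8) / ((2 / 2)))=-1588496832 / 83521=-19019.13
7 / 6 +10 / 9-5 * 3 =-229 / 18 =-12.72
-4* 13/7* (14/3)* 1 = -104/3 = -34.67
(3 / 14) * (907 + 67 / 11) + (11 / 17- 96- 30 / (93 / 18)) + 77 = 6959418 / 40579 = 171.50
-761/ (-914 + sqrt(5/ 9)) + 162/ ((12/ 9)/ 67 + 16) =2283 * sqrt(5)/ 7518559 + 132488236539/ 12104879990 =10.95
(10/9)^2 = 1.23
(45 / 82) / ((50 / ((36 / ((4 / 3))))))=243 / 820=0.30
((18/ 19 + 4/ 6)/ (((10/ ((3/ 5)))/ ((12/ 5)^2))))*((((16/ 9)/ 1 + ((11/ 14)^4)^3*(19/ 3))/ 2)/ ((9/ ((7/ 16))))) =24977839355990159/ 865594555015680000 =0.03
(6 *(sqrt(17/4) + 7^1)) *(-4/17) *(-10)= 120 *sqrt(17)/17 + 1680/17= 127.93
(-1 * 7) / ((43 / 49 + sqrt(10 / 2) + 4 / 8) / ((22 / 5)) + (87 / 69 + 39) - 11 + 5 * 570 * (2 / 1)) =-98621942912108 / 80723101499616269 + 3911997320 * sqrt(5) / 80723101499616269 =-0.00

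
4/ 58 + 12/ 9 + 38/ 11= 4648/ 957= 4.86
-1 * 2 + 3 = 1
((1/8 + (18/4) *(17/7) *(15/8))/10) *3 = 6.18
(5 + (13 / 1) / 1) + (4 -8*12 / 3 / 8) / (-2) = 18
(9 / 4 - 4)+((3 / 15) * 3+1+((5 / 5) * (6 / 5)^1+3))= 81 / 20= 4.05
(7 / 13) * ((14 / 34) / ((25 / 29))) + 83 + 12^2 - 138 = 493146 / 5525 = 89.26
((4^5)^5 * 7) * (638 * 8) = 40226151871673270272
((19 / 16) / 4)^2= 361 / 4096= 0.09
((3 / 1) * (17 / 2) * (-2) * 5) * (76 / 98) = -9690 / 49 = -197.76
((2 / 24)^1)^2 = 1 / 144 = 0.01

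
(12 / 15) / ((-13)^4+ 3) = 0.00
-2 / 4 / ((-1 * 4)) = 0.12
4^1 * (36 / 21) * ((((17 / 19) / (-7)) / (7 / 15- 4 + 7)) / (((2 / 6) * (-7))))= 0.11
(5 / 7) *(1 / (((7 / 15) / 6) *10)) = 45 / 49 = 0.92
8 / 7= 1.14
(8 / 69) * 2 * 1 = 16 / 69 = 0.23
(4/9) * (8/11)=32/99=0.32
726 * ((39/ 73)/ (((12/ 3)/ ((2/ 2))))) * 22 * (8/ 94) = 622908/ 3431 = 181.55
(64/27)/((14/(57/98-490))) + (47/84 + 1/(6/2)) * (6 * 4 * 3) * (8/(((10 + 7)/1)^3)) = -3765512704/45499293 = -82.76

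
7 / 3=2.33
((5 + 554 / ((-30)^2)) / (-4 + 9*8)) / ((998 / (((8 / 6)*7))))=17689 / 22904100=0.00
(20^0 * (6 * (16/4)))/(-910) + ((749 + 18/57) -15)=6347932/8645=734.29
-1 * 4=-4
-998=-998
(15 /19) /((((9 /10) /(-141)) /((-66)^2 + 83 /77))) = -788413250 /1463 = -538901.74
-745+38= -707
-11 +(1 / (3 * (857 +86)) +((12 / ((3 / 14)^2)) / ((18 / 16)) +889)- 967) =3648476 / 25461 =143.30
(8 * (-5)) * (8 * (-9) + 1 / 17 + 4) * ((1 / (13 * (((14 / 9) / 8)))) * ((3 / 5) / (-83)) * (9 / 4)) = -320760 / 18343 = -17.49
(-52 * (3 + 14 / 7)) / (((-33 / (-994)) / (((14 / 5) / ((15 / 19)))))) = -13749008 / 495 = -27775.77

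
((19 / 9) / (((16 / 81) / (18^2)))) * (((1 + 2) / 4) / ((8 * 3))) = 13851 / 128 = 108.21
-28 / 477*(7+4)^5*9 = -4509428 / 53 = -85083.55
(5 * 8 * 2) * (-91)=-7280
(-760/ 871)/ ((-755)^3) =152/ 74970258025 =0.00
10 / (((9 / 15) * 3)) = 50 / 9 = 5.56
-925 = -925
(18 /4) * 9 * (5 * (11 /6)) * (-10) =-7425 /2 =-3712.50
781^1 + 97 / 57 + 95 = 877.70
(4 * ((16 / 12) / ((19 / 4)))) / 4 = 16 / 57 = 0.28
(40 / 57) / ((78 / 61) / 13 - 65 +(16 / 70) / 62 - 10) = -2647400 / 282555897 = -0.01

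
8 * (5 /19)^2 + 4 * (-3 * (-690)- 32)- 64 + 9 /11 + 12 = 32170549 /3971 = 8101.37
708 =708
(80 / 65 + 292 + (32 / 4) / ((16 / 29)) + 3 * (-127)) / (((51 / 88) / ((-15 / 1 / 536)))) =104775 / 29614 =3.54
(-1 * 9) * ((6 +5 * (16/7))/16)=-549/56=-9.80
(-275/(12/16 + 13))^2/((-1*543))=-400/543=-0.74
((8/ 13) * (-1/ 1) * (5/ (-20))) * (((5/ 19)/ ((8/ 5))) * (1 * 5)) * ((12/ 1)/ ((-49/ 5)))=-1875/ 12103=-0.15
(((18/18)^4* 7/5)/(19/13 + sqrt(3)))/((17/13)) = -22477/12410 + 15379* sqrt(3)/12410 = 0.34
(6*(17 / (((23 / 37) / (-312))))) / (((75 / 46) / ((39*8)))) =-244917504 / 25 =-9796700.16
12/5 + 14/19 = 298/95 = 3.14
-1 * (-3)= 3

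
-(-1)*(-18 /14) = -9 /7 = -1.29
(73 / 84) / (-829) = -73 / 69636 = -0.00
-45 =-45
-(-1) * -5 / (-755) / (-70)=-1 / 10570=-0.00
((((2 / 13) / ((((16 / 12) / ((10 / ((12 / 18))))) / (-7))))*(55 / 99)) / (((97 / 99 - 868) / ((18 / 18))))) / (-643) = -3465 / 286997906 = -0.00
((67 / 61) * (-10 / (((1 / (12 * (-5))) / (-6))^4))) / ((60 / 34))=-6376942080000 / 61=-104540034098.36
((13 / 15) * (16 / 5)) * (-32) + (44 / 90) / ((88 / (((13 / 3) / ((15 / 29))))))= -718471 / 8100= -88.70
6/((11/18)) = 108/11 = 9.82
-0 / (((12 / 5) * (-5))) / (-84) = 0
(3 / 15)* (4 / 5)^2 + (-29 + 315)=286.13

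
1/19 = 0.05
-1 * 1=-1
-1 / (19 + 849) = -1 / 868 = -0.00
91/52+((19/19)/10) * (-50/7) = 29/28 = 1.04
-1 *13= -13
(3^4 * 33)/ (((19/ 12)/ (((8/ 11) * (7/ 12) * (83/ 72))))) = 15687/ 19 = 825.63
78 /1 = 78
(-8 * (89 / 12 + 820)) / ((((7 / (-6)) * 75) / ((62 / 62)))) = 39716 / 525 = 75.65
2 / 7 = 0.29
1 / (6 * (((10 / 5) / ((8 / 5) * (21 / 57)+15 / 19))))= 131 / 1140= 0.11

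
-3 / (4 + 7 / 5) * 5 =-25 / 9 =-2.78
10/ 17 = 0.59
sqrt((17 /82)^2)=17 /82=0.21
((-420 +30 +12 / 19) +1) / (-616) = 7379 / 11704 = 0.63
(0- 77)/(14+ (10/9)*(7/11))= -1089/208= -5.24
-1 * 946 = -946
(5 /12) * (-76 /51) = -95 /153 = -0.62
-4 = -4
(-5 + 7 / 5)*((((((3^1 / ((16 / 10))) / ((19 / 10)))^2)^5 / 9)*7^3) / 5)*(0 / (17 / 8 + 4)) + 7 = 7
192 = 192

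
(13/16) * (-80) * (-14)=910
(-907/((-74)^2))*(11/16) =-9977/87616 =-0.11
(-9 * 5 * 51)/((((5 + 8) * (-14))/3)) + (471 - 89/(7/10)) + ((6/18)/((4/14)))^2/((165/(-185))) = 41098415/108108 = 380.16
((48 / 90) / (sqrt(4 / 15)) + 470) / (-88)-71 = -76.35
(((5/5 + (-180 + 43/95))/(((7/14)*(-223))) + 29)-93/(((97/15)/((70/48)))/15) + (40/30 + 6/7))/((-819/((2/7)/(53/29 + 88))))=2821317586309/2577918351071700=0.00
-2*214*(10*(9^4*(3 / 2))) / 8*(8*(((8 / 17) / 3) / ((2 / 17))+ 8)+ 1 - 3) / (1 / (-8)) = 3060837720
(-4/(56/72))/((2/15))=-270/7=-38.57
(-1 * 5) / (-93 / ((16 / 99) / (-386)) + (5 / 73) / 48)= -17520 / 778304543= -0.00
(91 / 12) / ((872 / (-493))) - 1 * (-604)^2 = -3817479487 / 10464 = -364820.29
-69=-69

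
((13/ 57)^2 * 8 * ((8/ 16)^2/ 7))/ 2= 169/ 22743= 0.01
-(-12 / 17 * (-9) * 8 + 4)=-932 / 17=-54.82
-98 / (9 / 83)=-8134 / 9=-903.78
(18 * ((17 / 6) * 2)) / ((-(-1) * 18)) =17 / 3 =5.67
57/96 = 0.59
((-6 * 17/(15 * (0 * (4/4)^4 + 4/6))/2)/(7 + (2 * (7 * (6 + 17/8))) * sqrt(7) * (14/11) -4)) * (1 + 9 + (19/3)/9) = 1188946/1065078285 -34425391 * sqrt(7)/639046971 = -0.14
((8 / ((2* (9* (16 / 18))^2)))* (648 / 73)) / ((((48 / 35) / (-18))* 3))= -2835 / 1168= -2.43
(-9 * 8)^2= 5184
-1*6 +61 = 55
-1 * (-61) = 61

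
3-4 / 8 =5 / 2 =2.50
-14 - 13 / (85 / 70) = -420 / 17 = -24.71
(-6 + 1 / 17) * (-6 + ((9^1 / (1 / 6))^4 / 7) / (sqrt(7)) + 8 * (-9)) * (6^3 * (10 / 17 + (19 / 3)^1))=200227248 / 289 - 21827480800896 * sqrt(7) / 14161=-4077415070.34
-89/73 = -1.22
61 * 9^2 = 4941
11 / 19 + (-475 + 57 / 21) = -62737 / 133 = -471.71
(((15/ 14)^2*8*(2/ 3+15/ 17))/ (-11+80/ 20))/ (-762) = 1975/ 740537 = 0.00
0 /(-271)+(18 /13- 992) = -12878 /13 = -990.62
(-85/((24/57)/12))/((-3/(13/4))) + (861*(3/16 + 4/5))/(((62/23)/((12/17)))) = 7501892/2635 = 2847.02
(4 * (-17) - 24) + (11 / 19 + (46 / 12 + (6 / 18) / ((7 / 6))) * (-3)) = -27605 / 266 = -103.78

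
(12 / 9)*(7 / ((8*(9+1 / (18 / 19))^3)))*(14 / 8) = 11907 / 5929741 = 0.00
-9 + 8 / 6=-7.67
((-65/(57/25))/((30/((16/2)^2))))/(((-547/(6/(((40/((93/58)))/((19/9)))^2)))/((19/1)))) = 4509973/49682916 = 0.09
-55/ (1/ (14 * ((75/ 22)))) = -2625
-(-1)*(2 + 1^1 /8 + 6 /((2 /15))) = 377 /8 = 47.12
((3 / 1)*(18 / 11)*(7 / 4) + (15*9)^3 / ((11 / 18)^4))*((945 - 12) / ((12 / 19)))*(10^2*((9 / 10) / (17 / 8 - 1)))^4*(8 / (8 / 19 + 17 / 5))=3959112308290388582400000 / 1771561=2234815684184958114.57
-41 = -41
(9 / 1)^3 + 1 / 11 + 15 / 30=16051 / 22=729.59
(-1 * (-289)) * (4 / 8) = 289 / 2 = 144.50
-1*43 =-43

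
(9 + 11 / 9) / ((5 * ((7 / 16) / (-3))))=-1472 / 105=-14.02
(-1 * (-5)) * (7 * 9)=315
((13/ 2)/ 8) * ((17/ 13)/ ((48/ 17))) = 289/ 768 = 0.38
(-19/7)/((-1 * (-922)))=-19/6454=-0.00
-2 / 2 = -1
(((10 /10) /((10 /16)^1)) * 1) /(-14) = -4 /35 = -0.11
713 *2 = 1426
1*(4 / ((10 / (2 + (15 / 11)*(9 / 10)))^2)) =5041 / 12100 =0.42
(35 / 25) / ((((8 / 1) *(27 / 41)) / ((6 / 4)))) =287 / 720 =0.40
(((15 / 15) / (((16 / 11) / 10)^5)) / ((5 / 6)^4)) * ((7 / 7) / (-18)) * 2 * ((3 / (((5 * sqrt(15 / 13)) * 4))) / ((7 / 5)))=-352.97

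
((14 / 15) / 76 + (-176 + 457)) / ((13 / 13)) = 281.01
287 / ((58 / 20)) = 2870 / 29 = 98.97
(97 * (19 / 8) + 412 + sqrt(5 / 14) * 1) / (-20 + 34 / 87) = -447093 / 13648 - 87 * sqrt(70) / 23884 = -32.79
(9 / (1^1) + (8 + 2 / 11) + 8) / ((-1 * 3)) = -277 / 33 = -8.39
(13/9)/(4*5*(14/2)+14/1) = 13/1386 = 0.01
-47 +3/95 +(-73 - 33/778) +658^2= 31991499239/73910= 432843.99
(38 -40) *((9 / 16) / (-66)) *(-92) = -1.57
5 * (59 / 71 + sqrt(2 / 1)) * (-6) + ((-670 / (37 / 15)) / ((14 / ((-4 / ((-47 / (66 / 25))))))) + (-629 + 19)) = -552526384 / 864283 - 30 * sqrt(2) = -681.72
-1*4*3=-12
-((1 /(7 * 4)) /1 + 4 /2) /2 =-57 /56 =-1.02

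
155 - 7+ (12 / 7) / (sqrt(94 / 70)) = 12 *sqrt(1645) / 329+ 148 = 149.48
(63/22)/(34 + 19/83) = 1743/20834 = 0.08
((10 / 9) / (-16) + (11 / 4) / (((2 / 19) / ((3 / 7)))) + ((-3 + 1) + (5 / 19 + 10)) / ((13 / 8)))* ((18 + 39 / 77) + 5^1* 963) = 31297236500 / 399399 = 78360.83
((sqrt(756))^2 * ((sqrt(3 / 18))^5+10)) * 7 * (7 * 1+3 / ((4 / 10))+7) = 2107 * sqrt(6) / 4+1137780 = 1139070.27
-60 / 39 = -20 / 13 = -1.54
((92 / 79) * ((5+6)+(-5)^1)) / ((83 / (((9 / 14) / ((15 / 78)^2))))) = 1679184 / 1147475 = 1.46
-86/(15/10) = -172/3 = -57.33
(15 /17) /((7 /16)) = 240 /119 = 2.02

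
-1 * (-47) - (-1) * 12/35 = 1657/35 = 47.34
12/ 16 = 3/ 4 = 0.75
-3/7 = -0.43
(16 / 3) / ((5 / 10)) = 10.67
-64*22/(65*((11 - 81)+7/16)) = 22528/72345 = 0.31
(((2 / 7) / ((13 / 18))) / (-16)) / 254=-0.00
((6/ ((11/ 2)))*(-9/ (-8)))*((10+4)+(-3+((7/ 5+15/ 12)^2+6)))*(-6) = -778329/ 4400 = -176.89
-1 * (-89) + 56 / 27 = 2459 / 27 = 91.07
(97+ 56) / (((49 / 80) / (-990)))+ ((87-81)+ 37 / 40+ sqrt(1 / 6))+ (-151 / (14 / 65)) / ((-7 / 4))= -483905227 / 1960+ sqrt(6) / 6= -246890.01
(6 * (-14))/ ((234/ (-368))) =5152/ 39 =132.10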